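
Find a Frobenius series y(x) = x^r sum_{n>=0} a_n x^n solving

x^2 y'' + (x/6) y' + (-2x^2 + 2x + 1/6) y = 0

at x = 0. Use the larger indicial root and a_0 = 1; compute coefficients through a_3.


Write in Frobenius form y'' + (p(x)/x) y' + (q(x)/x^2) y = 0:
  p(x) = 1/6,  q(x) = -2x^2 + 2x + 1/6.
Indicial equation: r(r-1) + (1/6) r + (1/6) = 0 -> roots r_1 = 1/2, r_2 = 1/3.
Take r = r_1 = 1/2. Let y(x) = x^r sum_{n>=0} a_n x^n with a_0 = 1.
Substitute y = x^r sum a_n x^n and match x^{r+n}. The recurrence is
  D(n) a_n + 2 a_{n-1} - 2 a_{n-2} = 0,  where D(n) = (r+n)(r+n-1) + (1/6)(r+n) + (1/6).
  a_n = [-2 a_{n-1} + 2 a_{n-2}] / D(n).
Since the indicial polynomial factors as (r - r_1)(r - r_2), D(n) = (r_1 + n - r_1)(r_1 + n - r_2) = n(n + 1/6).
Evaluating step by step (a_0 = 1):
  n = 1: D(1) = 1(1 + 1/6) = 7/6; numerator = -2(1) = -2; a_1 = (-2)/(7/6) = -12/7
  n = 2: D(2) = 2(2 + 1/6) = 13/3; numerator = -2(-12/7) + 2(1) = 38/7; a_2 = (38/7)/(13/3) = 114/91
  n = 3: D(3) = 3(3 + 1/6) = 19/2; numerator = -2(114/91) + 2(-12/7) = -540/91; a_3 = (-540/91)/(19/2) = -1080/1729

r = 1/2; a_0 = 1; a_1 = -12/7; a_2 = 114/91; a_3 = -1080/1729


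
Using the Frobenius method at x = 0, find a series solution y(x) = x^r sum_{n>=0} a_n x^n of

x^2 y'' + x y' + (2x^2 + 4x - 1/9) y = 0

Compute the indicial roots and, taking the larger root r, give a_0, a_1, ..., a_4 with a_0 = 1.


Write in Frobenius form y'' + (p(x)/x) y' + (q(x)/x^2) y = 0:
  p(x) = 1,  q(x) = 2x^2 + 4x - 1/9.
Indicial equation: r(r-1) + (1) r + (-1/9) = 0 -> roots r_1 = 1/3, r_2 = -1/3.
Take r = r_1 = 1/3. Let y(x) = x^r sum_{n>=0} a_n x^n with a_0 = 1.
Substitute y = x^r sum a_n x^n and match x^{r+n}. The recurrence is
  D(n) a_n + 4 a_{n-1} + 2 a_{n-2} = 0,  where D(n) = (r+n)(r+n-1) + (1)(r+n) + (-1/9).
  a_n = [-4 a_{n-1} - 2 a_{n-2}] / D(n).
Since the indicial polynomial factors as (r - r_1)(r - r_2), D(n) = (r_1 + n - r_1)(r_1 + n - r_2) = n(n + 2/3).
Evaluating step by step (a_0 = 1):
  n = 1: D(1) = 1(1 + 2/3) = 5/3; numerator = -4(1) = -4; a_1 = (-4)/(5/3) = -12/5
  n = 2: D(2) = 2(2 + 2/3) = 16/3; numerator = -4(-12/5) - 2(1) = 38/5; a_2 = (38/5)/(16/3) = 57/40
  n = 3: D(3) = 3(3 + 2/3) = 11; numerator = -4(57/40) - 2(-12/5) = -9/10; a_3 = (-9/10)/(11) = -9/110
  n = 4: D(4) = 4(4 + 2/3) = 56/3; numerator = -4(-9/110) - 2(57/40) = -111/44; a_4 = (-111/44)/(56/3) = -333/2464

r = 1/3; a_0 = 1; a_1 = -12/5; a_2 = 57/40; a_3 = -9/110; a_4 = -333/2464


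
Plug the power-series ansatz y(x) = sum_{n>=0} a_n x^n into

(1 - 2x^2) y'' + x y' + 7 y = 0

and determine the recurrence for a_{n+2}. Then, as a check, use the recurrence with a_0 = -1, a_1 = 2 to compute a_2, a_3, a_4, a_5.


Substitute y = sum_n a_n x^n.
(1 - 2 x^2) y'' contributes (n+2)(n+1) a_{n+2} - 2 n(n-1) a_n at x^n.
x y'(x) contributes n a_n at x^n.
7 y(x) contributes 7 a_n at x^n.
Matching x^n: (n+2)(n+1) a_{n+2} + (-2 n(n-1) + n + 7) a_n = 0.
Thus a_{n+2} = (2 n(n-1) - n - 7) / ((n+1)(n+2)) * a_n.

Check with a_0 = -1, a_1 = 2 (apply the recurrence for n = 0, 1, 2, 3): a_0 = -1, a_1 = 2, a_2 = 7/2, a_3 = -8/3, a_4 = -35/24, a_5 = -4/15.

a_(n+2) = (2 n(n-1) - n - 7) / ((n+1)(n+2)) * a_n; check: a_0 = -1, a_1 = 2, a_2 = 7/2, a_3 = -8/3, a_4 = -35/24, a_5 = -4/15


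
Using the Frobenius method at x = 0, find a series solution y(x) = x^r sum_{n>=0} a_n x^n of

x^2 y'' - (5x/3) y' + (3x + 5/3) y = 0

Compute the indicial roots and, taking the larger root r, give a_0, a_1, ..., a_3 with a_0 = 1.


Write in Frobenius form y'' + (p(x)/x) y' + (q(x)/x^2) y = 0:
  p(x) = -5/3,  q(x) = 3x + 5/3.
Indicial equation: r(r-1) + (-5/3) r + (5/3) = 0 -> roots r_1 = 5/3, r_2 = 1.
Take r = r_1 = 5/3. Let y(x) = x^r sum_{n>=0} a_n x^n with a_0 = 1.
Substitute y = x^r sum a_n x^n and match x^{r+n}. The recurrence is
  D(n) a_n + 3 a_{n-1} = 0,  where D(n) = (r+n)(r+n-1) + (-5/3)(r+n) + (5/3).
  a_n = -3 / D(n) * a_{n-1}.
Since the indicial polynomial factors as (r - r_1)(r - r_2), D(n) = (r_1 + n - r_1)(r_1 + n - r_2) = n(n + 2/3).
Evaluating step by step (a_0 = 1):
  n = 1: D(1) = 1(1 + 2/3) = 5/3; numerator = -3(1) = -3; a_1 = (-3)/(5/3) = -9/5
  n = 2: D(2) = 2(2 + 2/3) = 16/3; numerator = -3(-9/5) = 27/5; a_2 = (27/5)/(16/3) = 81/80
  n = 3: D(3) = 3(3 + 2/3) = 11; numerator = -3(81/80) = -243/80; a_3 = (-243/80)/(11) = -243/880

r = 5/3; a_0 = 1; a_1 = -9/5; a_2 = 81/80; a_3 = -243/880


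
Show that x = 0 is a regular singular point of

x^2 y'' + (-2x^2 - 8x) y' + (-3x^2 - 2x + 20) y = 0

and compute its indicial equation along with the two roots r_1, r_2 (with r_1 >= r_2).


Divide by x^2 to reach normal form y'' + P_1(x) y' + P_2(x) y = 0 with P_1(x) = -2 - 8/x and P_2(x) = -3 - 2/x + 20/x^2.
x = 0 is a singular point because the y'-coefficient -2 - 8/x has a pole at x = 0 and the y-coefficient -3 - 2/x + 20/x^2 has a pole at x = 0.
It is a regular singular point because x P_1(x) = p(x) = -2x - 8 and x^2 P_2(x) = q(x) = -3x^2 - 2x + 20 are polynomials, hence analytic at x = 0.
p(0) = -8,  q(0) = 20.
Indicial equation: r(r-1) + p(0) r + q(0) = 0, i.e. r^2 + (p(0) - 1) r + q(0) = 0, i.e. r^2 - 9 r + 20 = 0.
Discriminant: (-9)^2 - 4(20) = 1, so r = (9 ± 1)/2.
Solving: r_1 = 5, r_2 = 4.

indicial: r^2 - 9 r + 20 = 0; roots r_1 = 5, r_2 = 4


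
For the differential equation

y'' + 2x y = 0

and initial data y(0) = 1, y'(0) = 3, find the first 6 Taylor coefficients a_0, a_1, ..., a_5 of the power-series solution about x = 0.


Ansatz: y(x) = sum_{n>=0} a_n x^n, so y'(x) = sum_{n>=1} n a_n x^(n-1) and y''(x) = sum_{n>=2} n(n-1) a_n x^(n-2).
Substitute into P(x) y'' + Q(x) y' + R(x) y = 0 with P(x) = 1, Q(x) = 0, R(x) = 2x, and match powers of x.
Initial conditions: a_0 = 1, a_1 = 3.
Setting the coefficient of each power of x to zero and solving order by order (substituting the coefficients already found):
  x^0: 2 a_2 = 0  ->  a_2 = 0
  x^1: 6 a_3 + 2 a_0 = 0  ->  6 a_3 = -2 a_0 = -2  ->  a_3 = -1/3
  x^2: 12 a_4 + 2 a_1 = 0  ->  12 a_4 = -2 a_1 = -6  ->  a_4 = -1/2
  x^3: 20 a_5 + 2 a_2 = 0  ->  20 a_5 = -2 a_2 = 0  ->  a_5 = 0
Truncated series: y(x) = 1 + 3 x - (1/3) x^3 - (1/2) x^4 + O(x^6).

a_0 = 1; a_1 = 3; a_2 = 0; a_3 = -1/3; a_4 = -1/2; a_5 = 0


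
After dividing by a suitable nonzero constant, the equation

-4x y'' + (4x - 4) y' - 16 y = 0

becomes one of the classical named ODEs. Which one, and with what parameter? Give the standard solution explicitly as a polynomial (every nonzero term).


All three coefficients share the factor -4; dividing through by -4 gives  x y'' + (1 - x) y' + 4 y = 0.
This matches the Laguerre equation x y'' + (1 - x) y' + n y = 0 with n = 4; the polynomial solution is L_4(x).
With y = sum_k a_k x^k, matching x^k gives (k+1)k a_{k+1} + (k+1) a_{k+1} - k a_k + n a_k = 0, i.e. (k+1)^2 a_{k+1} = (k - n) a_k = (k - 4) a_k. The right side vanishes at k = 4, so the series terminates at degree 4.
Standard normalization L_n(0) = 1 gives a_0 = 1. Work upward with a_{k+1} = (k - 4) a_k / (k+1)^2:
  a_1 = (0 - 4)(1) / 1^2 = -4/1 = -4
  a_2 = (1 - 4)(-4) / 2^2 = 12/4 = 3
  a_3 = (2 - 4)(3) / 3^2 = -6/9 = -2/3
  a_4 = (3 - 4)(-2/3) / 4^2 = (2/3)/16 = 1/24
Hence L_4(x) = x^4/24 - 2 x^3/3 + 3 x^2 - 4 x + 1.

L_4(x); series = x^4/24 - 2 x^3/3 + 3 x^2 - 4 x + 1


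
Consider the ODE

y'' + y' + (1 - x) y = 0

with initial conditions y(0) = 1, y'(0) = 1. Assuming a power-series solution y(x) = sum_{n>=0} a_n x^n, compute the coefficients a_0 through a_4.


Ansatz: y(x) = sum_{n>=0} a_n x^n, so y'(x) = sum_{n>=1} n a_n x^(n-1) and y''(x) = sum_{n>=2} n(n-1) a_n x^(n-2).
Substitute into P(x) y'' + Q(x) y' + R(x) y = 0 with P(x) = 1, Q(x) = 1, R(x) = 1 - x, and match powers of x.
Initial conditions: a_0 = 1, a_1 = 1.
Setting the coefficient of each power of x to zero and solving order by order (substituting the coefficients already found):
  x^0: 2 a_2 + a_1 + a_0 = 0  ->  2 a_2 = -a_1 - a_0 = -2  ->  a_2 = -1
  x^1: 6 a_3 + 2 a_2 + a_1 - a_0 = 0  ->  6 a_3 = -2 a_2 - a_1 + a_0 = 2  ->  a_3 = 1/3
  x^2: 12 a_4 + 3 a_3 + a_2 - a_1 = 0  ->  12 a_4 = -3 a_3 - a_2 + a_1 = 1  ->  a_4 = 1/12
Truncated series: y(x) = 1 + x - x^2 + (1/3) x^3 + (1/12) x^4 + O(x^5).

a_0 = 1; a_1 = 1; a_2 = -1; a_3 = 1/3; a_4 = 1/12


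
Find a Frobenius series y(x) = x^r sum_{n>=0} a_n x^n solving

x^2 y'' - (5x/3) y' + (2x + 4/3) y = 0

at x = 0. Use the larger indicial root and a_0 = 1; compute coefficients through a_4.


Write in Frobenius form y'' + (p(x)/x) y' + (q(x)/x^2) y = 0:
  p(x) = -5/3,  q(x) = 2x + 4/3.
Indicial equation: r(r-1) + (-5/3) r + (4/3) = 0 -> roots r_1 = 2, r_2 = 2/3.
Take r = r_1 = 2. Let y(x) = x^r sum_{n>=0} a_n x^n with a_0 = 1.
Substitute y = x^r sum a_n x^n and match x^{r+n}. The recurrence is
  D(n) a_n + 2 a_{n-1} = 0,  where D(n) = (r+n)(r+n-1) + (-5/3)(r+n) + (4/3).
  a_n = -2 / D(n) * a_{n-1}.
Since the indicial polynomial factors as (r - r_1)(r - r_2), D(n) = (r_1 + n - r_1)(r_1 + n - r_2) = n(n + 4/3).
Evaluating step by step (a_0 = 1):
  n = 1: D(1) = 1(1 + 4/3) = 7/3; numerator = -2(1) = -2; a_1 = (-2)/(7/3) = -6/7
  n = 2: D(2) = 2(2 + 4/3) = 20/3; numerator = -2(-6/7) = 12/7; a_2 = (12/7)/(20/3) = 9/35
  n = 3: D(3) = 3(3 + 4/3) = 13; numerator = -2(9/35) = -18/35; a_3 = (-18/35)/(13) = -18/455
  n = 4: D(4) = 4(4 + 4/3) = 64/3; numerator = -2(-18/455) = 36/455; a_4 = (36/455)/(64/3) = 27/7280

r = 2; a_0 = 1; a_1 = -6/7; a_2 = 9/35; a_3 = -18/455; a_4 = 27/7280


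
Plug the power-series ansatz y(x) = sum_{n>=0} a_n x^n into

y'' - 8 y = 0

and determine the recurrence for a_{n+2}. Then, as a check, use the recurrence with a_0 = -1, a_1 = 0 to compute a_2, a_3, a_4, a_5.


Substitute y = sum_n a_n x^n into y'' + (const) y = 0.
y''(x) = sum_{n>=0} (n+2)(n+1) a_{n+2} x^n.
The ODE becomes sum_n [(n+2)(n+1) a_{n+2} - 8 a_n] x^n = 0.
Setting each coefficient to zero gives the recurrence:
  (n+2)(n+1) a_{n+2} - 8 a_n = 0,
  a_{n+2} = 8 / ((n+1)(n+2)) a_n.

Check with a_0 = -1, a_1 = 0 (apply the recurrence for n = 0, 1, 2, 3): a_0 = -1, a_1 = 0, a_2 = -4, a_3 = 0, a_4 = -8/3, a_5 = 0.

a_{n+2} = 8/((n+1)(n+2)) * a_n; check: a_0 = -1, a_1 = 0, a_2 = -4, a_3 = 0, a_4 = -8/3, a_5 = 0


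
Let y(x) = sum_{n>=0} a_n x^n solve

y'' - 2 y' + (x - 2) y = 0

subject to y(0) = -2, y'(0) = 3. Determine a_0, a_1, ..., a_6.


Ansatz: y(x) = sum_{n>=0} a_n x^n, so y'(x) = sum_{n>=1} n a_n x^(n-1) and y''(x) = sum_{n>=2} n(n-1) a_n x^(n-2).
Substitute into P(x) y'' + Q(x) y' + R(x) y = 0 with P(x) = 1, Q(x) = -2, R(x) = x - 2, and match powers of x.
Initial conditions: a_0 = -2, a_1 = 3.
Setting the coefficient of each power of x to zero and solving order by order (substituting the coefficients already found):
  x^0: 2 a_2 - 2 a_1 - 2 a_0 = 0  ->  2 a_2 = 2 a_1 + 2 a_0 = 2  ->  a_2 = 1
  x^1: 6 a_3 - 4 a_2 - 2 a_1 + a_0 = 0  ->  6 a_3 = 4 a_2 + 2 a_1 - a_0 = 12  ->  a_3 = 2
  x^2: 12 a_4 - 6 a_3 - 2 a_2 + a_1 = 0  ->  12 a_4 = 6 a_3 + 2 a_2 - a_1 = 11  ->  a_4 = 11/12
  x^3: 20 a_5 - 8 a_4 - 2 a_3 + a_2 = 0  ->  20 a_5 = 8 a_4 + 2 a_3 - a_2 = 31/3  ->  a_5 = 31/60
  x^4: 30 a_6 - 10 a_5 - 2 a_4 + a_3 = 0  ->  30 a_6 = 10 a_5 + 2 a_4 - a_3 = 5  ->  a_6 = 1/6
Truncated series: y(x) = -2 + 3 x + x^2 + 2 x^3 + (11/12) x^4 + (31/60) x^5 + (1/6) x^6 + O(x^7).

a_0 = -2; a_1 = 3; a_2 = 1; a_3 = 2; a_4 = 11/12; a_5 = 31/60; a_6 = 1/6


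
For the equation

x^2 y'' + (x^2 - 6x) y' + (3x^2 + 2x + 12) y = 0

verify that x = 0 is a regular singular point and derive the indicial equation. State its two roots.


Divide by x^2 to reach normal form y'' + P_1(x) y' + P_2(x) y = 0 with P_1(x) = 1 - 6/x and P_2(x) = 3 + 2/x + 12/x^2.
x = 0 is a singular point because the y'-coefficient 1 - 6/x has a pole at x = 0 and the y-coefficient 3 + 2/x + 12/x^2 has a pole at x = 0.
It is a regular singular point because x P_1(x) = p(x) = x - 6 and x^2 P_2(x) = q(x) = 3x^2 + 2x + 12 are polynomials, hence analytic at x = 0.
p(0) = -6,  q(0) = 12.
Indicial equation: r(r-1) + p(0) r + q(0) = 0, i.e. r^2 + (p(0) - 1) r + q(0) = 0, i.e. r^2 - 7 r + 12 = 0.
Discriminant: (-7)^2 - 4(12) = 1, so r = (7 ± 1)/2.
Solving: r_1 = 4, r_2 = 3.

indicial: r^2 - 7 r + 12 = 0; roots r_1 = 4, r_2 = 3


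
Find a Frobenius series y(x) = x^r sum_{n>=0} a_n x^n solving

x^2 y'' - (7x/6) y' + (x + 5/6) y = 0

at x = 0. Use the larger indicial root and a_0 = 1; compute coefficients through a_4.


Write in Frobenius form y'' + (p(x)/x) y' + (q(x)/x^2) y = 0:
  p(x) = -7/6,  q(x) = x + 5/6.
Indicial equation: r(r-1) + (-7/6) r + (5/6) = 0 -> roots r_1 = 5/3, r_2 = 1/2.
Take r = r_1 = 5/3. Let y(x) = x^r sum_{n>=0} a_n x^n with a_0 = 1.
Substitute y = x^r sum a_n x^n and match x^{r+n}. The recurrence is
  D(n) a_n + 1 a_{n-1} = 0,  where D(n) = (r+n)(r+n-1) + (-7/6)(r+n) + (5/6).
  a_n = -1 / D(n) * a_{n-1}.
Since the indicial polynomial factors as (r - r_1)(r - r_2), D(n) = (r_1 + n - r_1)(r_1 + n - r_2) = n(n + 7/6).
Evaluating step by step (a_0 = 1):
  n = 1: D(1) = 1(1 + 7/6) = 13/6; numerator = -1(1) = -1; a_1 = (-1)/(13/6) = -6/13
  n = 2: D(2) = 2(2 + 7/6) = 19/3; numerator = -1(-6/13) = 6/13; a_2 = (6/13)/(19/3) = 18/247
  n = 3: D(3) = 3(3 + 7/6) = 25/2; numerator = -1(18/247) = -18/247; a_3 = (-18/247)/(25/2) = -36/6175
  n = 4: D(4) = 4(4 + 7/6) = 62/3; numerator = -1(-36/6175) = 36/6175; a_4 = (36/6175)/(62/3) = 54/191425

r = 5/3; a_0 = 1; a_1 = -6/13; a_2 = 18/247; a_3 = -36/6175; a_4 = 54/191425


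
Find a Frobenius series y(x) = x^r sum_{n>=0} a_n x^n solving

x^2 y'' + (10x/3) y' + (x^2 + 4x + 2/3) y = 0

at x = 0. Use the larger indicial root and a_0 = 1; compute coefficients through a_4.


Write in Frobenius form y'' + (p(x)/x) y' + (q(x)/x^2) y = 0:
  p(x) = 10/3,  q(x) = x^2 + 4x + 2/3.
Indicial equation: r(r-1) + (10/3) r + (2/3) = 0 -> roots r_1 = -1/3, r_2 = -2.
Take r = r_1 = -1/3. Let y(x) = x^r sum_{n>=0} a_n x^n with a_0 = 1.
Substitute y = x^r sum a_n x^n and match x^{r+n}. The recurrence is
  D(n) a_n + 4 a_{n-1} + 1 a_{n-2} = 0,  where D(n) = (r+n)(r+n-1) + (10/3)(r+n) + (2/3).
  a_n = [-4 a_{n-1} - 1 a_{n-2}] / D(n).
Since the indicial polynomial factors as (r - r_1)(r - r_2), D(n) = (r_1 + n - r_1)(r_1 + n - r_2) = n(n + 5/3).
Evaluating step by step (a_0 = 1):
  n = 1: D(1) = 1(1 + 5/3) = 8/3; numerator = -4(1) = -4; a_1 = (-4)/(8/3) = -3/2
  n = 2: D(2) = 2(2 + 5/3) = 22/3; numerator = -4(-3/2) - 1(1) = 5; a_2 = (5)/(22/3) = 15/22
  n = 3: D(3) = 3(3 + 5/3) = 14; numerator = -4(15/22) - 1(-3/2) = -27/22; a_3 = (-27/22)/(14) = -27/308
  n = 4: D(4) = 4(4 + 5/3) = 68/3; numerator = -4(-27/308) - 1(15/22) = -51/154; a_4 = (-51/154)/(68/3) = -9/616

r = -1/3; a_0 = 1; a_1 = -3/2; a_2 = 15/22; a_3 = -27/308; a_4 = -9/616


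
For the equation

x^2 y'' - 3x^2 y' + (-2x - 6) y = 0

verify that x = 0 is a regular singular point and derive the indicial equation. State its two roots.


Divide by x^2 to reach normal form y'' + P_1(x) y' + P_2(x) y = 0 with P_1(x) = -3 and P_2(x) = -2/x - 6/x^2.
x = 0 is a singular point because the y-coefficient -2/x - 6/x^2 has a pole at x = 0.
It is a regular singular point because x P_1(x) = p(x) = -3x and x^2 P_2(x) = q(x) = -2x - 6 are polynomials, hence analytic at x = 0.
p(0) = 0,  q(0) = -6.
Indicial equation: r(r-1) + p(0) r + q(0) = 0, i.e. r^2 + (p(0) - 1) r + q(0) = 0, i.e. r^2 - 1 r - 6 = 0.
Discriminant: (-1)^2 - 4(-6) = 25, so r = (1 ± 5)/2.
Solving: r_1 = 3, r_2 = -2.

indicial: r^2 - 1 r - 6 = 0; roots r_1 = 3, r_2 = -2


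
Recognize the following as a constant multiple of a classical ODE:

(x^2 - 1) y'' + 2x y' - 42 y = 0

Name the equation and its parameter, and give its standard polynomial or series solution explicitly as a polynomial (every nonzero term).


All three coefficients share the factor -1; dividing through by -1 gives  (1 - x^2) y'' - 2x y' + 42 y = 0.
This matches the Legendre equation (1 - x^2) y'' - 2x y' + n(n+1) y = 0 (note the -2x y' term) with n(n+1) = 42, so n = 6; the polynomial solution is P_6(x).
With y = sum_k a_k x^k, matching x^k gives (k+2)(k+1) a_{k+2} = [k(k+1) - n(n+1)] a_k = (k - 6)(k + 7) a_k. The right side vanishes at k = 6, so the series with the parity of 6 terminates at degree 6.
Standard normalization (P_n(1) = 1): leading coefficient (2n)!/(2^n (n!)^2) = 479001600/(64*518400) = 231/16, so a_6 = 231/16. Work downward with a_k = (k+1)(k+2) a_{k+2} / ((k - 6)(k + 7)):
  a_4 = (5)(6)(231/16) / ((4 - 6)(4 + 7)) = (3465/8)/(-22) = -315/16
  a_2 = (3)(4)(-315/16) / ((2 - 6)(2 + 7)) = (-945/4)/(-36) = 105/16
  a_0 = (1)(2)(105/16) / ((0 - 6)(0 + 7)) = (105/8)/(-42) = -5/16
Hence P_6(x) = 231 x^6/16 - 315 x^4/16 + 105 x^2/16 - 5/16.

P_6(x); series = 231 x^6/16 - 315 x^4/16 + 105 x^2/16 - 5/16


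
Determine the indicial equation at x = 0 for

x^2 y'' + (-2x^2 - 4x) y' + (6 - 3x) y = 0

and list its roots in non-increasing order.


Divide by x^2 to reach normal form y'' + P_1(x) y' + P_2(x) y = 0 with P_1(x) = -2 - 4/x and P_2(x) = -3/x + 6/x^2.
x = 0 is a singular point because the y'-coefficient -2 - 4/x has a pole at x = 0 and the y-coefficient -3/x + 6/x^2 has a pole at x = 0.
It is a regular singular point because x P_1(x) = p(x) = -2x - 4 and x^2 P_2(x) = q(x) = 6 - 3x are polynomials, hence analytic at x = 0.
p(0) = -4,  q(0) = 6.
Indicial equation: r(r-1) + p(0) r + q(0) = 0, i.e. r^2 + (p(0) - 1) r + q(0) = 0, i.e. r^2 - 5 r + 6 = 0.
Discriminant: (-5)^2 - 4(6) = 1, so r = (5 ± 1)/2.
Solving: r_1 = 3, r_2 = 2.

indicial: r^2 - 5 r + 6 = 0; roots r_1 = 3, r_2 = 2


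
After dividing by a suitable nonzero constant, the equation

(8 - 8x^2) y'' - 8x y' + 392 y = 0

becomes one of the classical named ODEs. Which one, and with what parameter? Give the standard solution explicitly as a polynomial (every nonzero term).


All three coefficients share the factor 8; dividing through by 8 gives  (1 - x^2) y'' - x y' + 49 y = 0.
This matches the Chebyshev equation (1 - x^2) y'' - x y' + n^2 y = 0 (note the -x y' term, not -2x y') with n^2 = 49, so n = 7; the polynomial solution is T_7(x).
With y = sum_k a_k x^k, matching x^k gives (k+2)(k+1) a_{k+2} = (k^2 - n^2) a_k = (k - 7)(k + 7) a_k. The right side vanishes at k = 7, so the series with the parity of 7 terminates at degree 7.
Standard normalization: leading coefficient of T_n is 2^(n-1), so a_7 = 2^6 = 64. Work downward with a_k = (k+1)(k+2) a_{k+2} / ((k - 7)(k + 7)):
  a_5 = (6)(7)(64) / ((5 - 7)(5 + 7)) = 2688/(-24) = -112
  a_3 = (4)(5)(-112) / ((3 - 7)(3 + 7)) = -2240/(-40) = 56
  a_1 = (2)(3)(56) / ((1 - 7)(1 + 7)) = 336/(-48) = -7
Hence T_7(x) = 64 x^7 - 112 x^5 + 56 x^3 - 7 x.

T_7(x); series = 64 x^7 - 112 x^5 + 56 x^3 - 7 x


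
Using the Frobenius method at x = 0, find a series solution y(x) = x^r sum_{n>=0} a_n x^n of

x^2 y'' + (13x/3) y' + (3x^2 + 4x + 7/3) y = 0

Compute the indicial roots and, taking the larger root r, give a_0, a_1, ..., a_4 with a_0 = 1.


Write in Frobenius form y'' + (p(x)/x) y' + (q(x)/x^2) y = 0:
  p(x) = 13/3,  q(x) = 3x^2 + 4x + 7/3.
Indicial equation: r(r-1) + (13/3) r + (7/3) = 0 -> roots r_1 = -1, r_2 = -7/3.
Take r = r_1 = -1. Let y(x) = x^r sum_{n>=0} a_n x^n with a_0 = 1.
Substitute y = x^r sum a_n x^n and match x^{r+n}. The recurrence is
  D(n) a_n + 4 a_{n-1} + 3 a_{n-2} = 0,  where D(n) = (r+n)(r+n-1) + (13/3)(r+n) + (7/3).
  a_n = [-4 a_{n-1} - 3 a_{n-2}] / D(n).
Since the indicial polynomial factors as (r - r_1)(r - r_2), D(n) = (r_1 + n - r_1)(r_1 + n - r_2) = n(n + 4/3).
Evaluating step by step (a_0 = 1):
  n = 1: D(1) = 1(1 + 4/3) = 7/3; numerator = -4(1) = -4; a_1 = (-4)/(7/3) = -12/7
  n = 2: D(2) = 2(2 + 4/3) = 20/3; numerator = -4(-12/7) - 3(1) = 27/7; a_2 = (27/7)/(20/3) = 81/140
  n = 3: D(3) = 3(3 + 4/3) = 13; numerator = -4(81/140) - 3(-12/7) = 99/35; a_3 = (99/35)/(13) = 99/455
  n = 4: D(4) = 4(4 + 4/3) = 64/3; numerator = -4(99/455) - 3(81/140) = -4743/1820; a_4 = (-4743/1820)/(64/3) = -14229/116480

r = -1; a_0 = 1; a_1 = -12/7; a_2 = 81/140; a_3 = 99/455; a_4 = -14229/116480


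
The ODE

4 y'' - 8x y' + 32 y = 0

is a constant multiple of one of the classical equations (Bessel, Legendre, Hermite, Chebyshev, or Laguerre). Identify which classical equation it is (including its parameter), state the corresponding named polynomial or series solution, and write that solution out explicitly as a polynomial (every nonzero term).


All three coefficients share the factor 4; dividing through by 4 gives  y'' - 2x y' + 8 y = 0.
This matches the Hermite equation y'' - 2x y' + 2n y = 0 with 2n = 8, so n = 4; the polynomial solution is H_4(x).
With y = sum_k a_k x^k, matching x^k gives (k+2)(k+1) a_{k+2} = 2(k - n) a_k = 2(k - 4) a_k. The right side vanishes at k = 4, so the series with the parity of 4 terminates at degree 4.
Standard normalization: leading coefficient of H_n is 2^n, so a_4 = 2^4 = 16. Work downward with a_k = (k+1)(k+2) a_{k+2} / (2(k - n)):
  a_2 = (3)(4)(16) / (2(2 - 4)) = 192/(-4) = -48
  a_0 = (1)(2)(-48) / (2(0 - 4)) = -96/(-8) = 12
Hence H_4(x) = 16 x^4 - 48 x^2 + 12.

H_4(x); series = 16 x^4 - 48 x^2 + 12


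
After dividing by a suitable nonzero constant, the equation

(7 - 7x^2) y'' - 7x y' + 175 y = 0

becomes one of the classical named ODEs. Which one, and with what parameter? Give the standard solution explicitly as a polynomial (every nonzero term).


All three coefficients share the factor 7; dividing through by 7 gives  (1 - x^2) y'' - x y' + 25 y = 0.
This matches the Chebyshev equation (1 - x^2) y'' - x y' + n^2 y = 0 (note the -x y' term, not -2x y') with n^2 = 25, so n = 5; the polynomial solution is T_5(x).
With y = sum_k a_k x^k, matching x^k gives (k+2)(k+1) a_{k+2} = (k^2 - n^2) a_k = (k - 5)(k + 5) a_k. The right side vanishes at k = 5, so the series with the parity of 5 terminates at degree 5.
Standard normalization: leading coefficient of T_n is 2^(n-1), so a_5 = 2^4 = 16. Work downward with a_k = (k+1)(k+2) a_{k+2} / ((k - 5)(k + 5)):
  a_3 = (4)(5)(16) / ((3 - 5)(3 + 5)) = 320/(-16) = -20
  a_1 = (2)(3)(-20) / ((1 - 5)(1 + 5)) = -120/(-24) = 5
Hence T_5(x) = 16 x^5 - 20 x^3 + 5 x.

T_5(x); series = 16 x^5 - 20 x^3 + 5 x


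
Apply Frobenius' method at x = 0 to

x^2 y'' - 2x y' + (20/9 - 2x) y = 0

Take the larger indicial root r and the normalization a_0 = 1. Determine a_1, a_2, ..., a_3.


Write in Frobenius form y'' + (p(x)/x) y' + (q(x)/x^2) y = 0:
  p(x) = -2,  q(x) = 20/9 - 2x.
Indicial equation: r(r-1) + (-2) r + (20/9) = 0 -> roots r_1 = 5/3, r_2 = 4/3.
Take r = r_1 = 5/3. Let y(x) = x^r sum_{n>=0} a_n x^n with a_0 = 1.
Substitute y = x^r sum a_n x^n and match x^{r+n}. The recurrence is
  D(n) a_n - 2 a_{n-1} = 0,  where D(n) = (r+n)(r+n-1) + (-2)(r+n) + (20/9).
  a_n = 2 / D(n) * a_{n-1}.
Since the indicial polynomial factors as (r - r_1)(r - r_2), D(n) = (r_1 + n - r_1)(r_1 + n - r_2) = n(n + 1/3).
Evaluating step by step (a_0 = 1):
  n = 1: D(1) = 1(1 + 1/3) = 4/3; numerator = 2(1) = 2; a_1 = (2)/(4/3) = 3/2
  n = 2: D(2) = 2(2 + 1/3) = 14/3; numerator = 2(3/2) = 3; a_2 = (3)/(14/3) = 9/14
  n = 3: D(3) = 3(3 + 1/3) = 10; numerator = 2(9/14) = 9/7; a_3 = (9/7)/(10) = 9/70

r = 5/3; a_0 = 1; a_1 = 3/2; a_2 = 9/14; a_3 = 9/70


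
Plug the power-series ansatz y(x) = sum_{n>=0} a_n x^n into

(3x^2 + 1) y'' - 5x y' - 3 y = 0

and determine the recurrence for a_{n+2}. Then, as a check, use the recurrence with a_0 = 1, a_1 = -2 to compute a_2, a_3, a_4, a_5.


Substitute y = sum_n a_n x^n.
(1 + 3 x^2) y'' contributes (n+2)(n+1) a_{n+2} + 3 n(n-1) a_n at x^n.
-5 x y'(x) contributes -5 n a_n at x^n.
-3 y(x) contributes -3 a_n at x^n.
Matching x^n: (n+2)(n+1) a_{n+2} + (3 n(n-1) - 5 n - 3) a_n = 0.
Thus a_{n+2} = (-3 n(n-1) + 5 n + 3) / ((n+1)(n+2)) * a_n.

Check with a_0 = 1, a_1 = -2 (apply the recurrence for n = 0, 1, 2, 3): a_0 = 1, a_1 = -2, a_2 = 3/2, a_3 = -8/3, a_4 = 7/8, a_5 = 0.

a_(n+2) = (-3 n(n-1) + 5 n + 3) / ((n+1)(n+2)) * a_n; check: a_0 = 1, a_1 = -2, a_2 = 3/2, a_3 = -8/3, a_4 = 7/8, a_5 = 0


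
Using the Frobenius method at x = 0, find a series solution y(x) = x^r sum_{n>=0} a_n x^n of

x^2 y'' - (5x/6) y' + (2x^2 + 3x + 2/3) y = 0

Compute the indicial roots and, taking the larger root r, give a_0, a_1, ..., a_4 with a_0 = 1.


Write in Frobenius form y'' + (p(x)/x) y' + (q(x)/x^2) y = 0:
  p(x) = -5/6,  q(x) = 2x^2 + 3x + 2/3.
Indicial equation: r(r-1) + (-5/6) r + (2/3) = 0 -> roots r_1 = 4/3, r_2 = 1/2.
Take r = r_1 = 4/3. Let y(x) = x^r sum_{n>=0} a_n x^n with a_0 = 1.
Substitute y = x^r sum a_n x^n and match x^{r+n}. The recurrence is
  D(n) a_n + 3 a_{n-1} + 2 a_{n-2} = 0,  where D(n) = (r+n)(r+n-1) + (-5/6)(r+n) + (2/3).
  a_n = [-3 a_{n-1} - 2 a_{n-2}] / D(n).
Since the indicial polynomial factors as (r - r_1)(r - r_2), D(n) = (r_1 + n - r_1)(r_1 + n - r_2) = n(n + 5/6).
Evaluating step by step (a_0 = 1):
  n = 1: D(1) = 1(1 + 5/6) = 11/6; numerator = -3(1) = -3; a_1 = (-3)/(11/6) = -18/11
  n = 2: D(2) = 2(2 + 5/6) = 17/3; numerator = -3(-18/11) - 2(1) = 32/11; a_2 = (32/11)/(17/3) = 96/187
  n = 3: D(3) = 3(3 + 5/6) = 23/2; numerator = -3(96/187) - 2(-18/11) = 324/187; a_3 = (324/187)/(23/2) = 648/4301
  n = 4: D(4) = 4(4 + 5/6) = 58/3; numerator = -3(648/4301) - 2(96/187) = -6360/4301; a_4 = (-6360/4301)/(58/3) = -9540/124729

r = 4/3; a_0 = 1; a_1 = -18/11; a_2 = 96/187; a_3 = 648/4301; a_4 = -9540/124729


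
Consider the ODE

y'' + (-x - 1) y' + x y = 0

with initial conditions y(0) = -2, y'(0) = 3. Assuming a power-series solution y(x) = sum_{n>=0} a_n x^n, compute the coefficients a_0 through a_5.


Ansatz: y(x) = sum_{n>=0} a_n x^n, so y'(x) = sum_{n>=1} n a_n x^(n-1) and y''(x) = sum_{n>=2} n(n-1) a_n x^(n-2).
Substitute into P(x) y'' + Q(x) y' + R(x) y = 0 with P(x) = 1, Q(x) = -x - 1, R(x) = x, and match powers of x.
Initial conditions: a_0 = -2, a_1 = 3.
Setting the coefficient of each power of x to zero and solving order by order (substituting the coefficients already found):
  x^0: 2 a_2 - a_1 = 0  ->  2 a_2 = a_1 = 3  ->  a_2 = 3/2
  x^1: 6 a_3 - 2 a_2 - a_1 + a_0 = 0  ->  6 a_3 = 2 a_2 + a_1 - a_0 = 8  ->  a_3 = 4/3
  x^2: 12 a_4 - 3 a_3 - 2 a_2 + a_1 = 0  ->  12 a_4 = 3 a_3 + 2 a_2 - a_1 = 4  ->  a_4 = 1/3
  x^3: 20 a_5 - 4 a_4 - 3 a_3 + a_2 = 0  ->  20 a_5 = 4 a_4 + 3 a_3 - a_2 = 23/6  ->  a_5 = 23/120
Truncated series: y(x) = -2 + 3 x + (3/2) x^2 + (4/3) x^3 + (1/3) x^4 + (23/120) x^5 + O(x^6).

a_0 = -2; a_1 = 3; a_2 = 3/2; a_3 = 4/3; a_4 = 1/3; a_5 = 23/120


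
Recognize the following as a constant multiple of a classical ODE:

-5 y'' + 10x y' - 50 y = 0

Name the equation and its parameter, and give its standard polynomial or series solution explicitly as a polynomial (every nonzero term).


All three coefficients share the factor -5; dividing through by -5 gives  y'' - 2x y' + 10 y = 0.
This matches the Hermite equation y'' - 2x y' + 2n y = 0 with 2n = 10, so n = 5; the polynomial solution is H_5(x).
With y = sum_k a_k x^k, matching x^k gives (k+2)(k+1) a_{k+2} = 2(k - n) a_k = 2(k - 5) a_k. The right side vanishes at k = 5, so the series with the parity of 5 terminates at degree 5.
Standard normalization: leading coefficient of H_n is 2^n, so a_5 = 2^5 = 32. Work downward with a_k = (k+1)(k+2) a_{k+2} / (2(k - n)):
  a_3 = (4)(5)(32) / (2(3 - 5)) = 640/(-4) = -160
  a_1 = (2)(3)(-160) / (2(1 - 5)) = -960/(-8) = 120
Hence H_5(x) = 32 x^5 - 160 x^3 + 120 x.

H_5(x); series = 32 x^5 - 160 x^3 + 120 x


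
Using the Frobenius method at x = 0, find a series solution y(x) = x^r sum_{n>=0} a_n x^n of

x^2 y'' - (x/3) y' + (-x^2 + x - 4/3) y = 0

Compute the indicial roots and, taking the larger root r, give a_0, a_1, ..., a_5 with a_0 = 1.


Write in Frobenius form y'' + (p(x)/x) y' + (q(x)/x^2) y = 0:
  p(x) = -1/3,  q(x) = -x^2 + x - 4/3.
Indicial equation: r(r-1) + (-1/3) r + (-4/3) = 0 -> roots r_1 = 2, r_2 = -2/3.
Take r = r_1 = 2. Let y(x) = x^r sum_{n>=0} a_n x^n with a_0 = 1.
Substitute y = x^r sum a_n x^n and match x^{r+n}. The recurrence is
  D(n) a_n + 1 a_{n-1} - 1 a_{n-2} = 0,  where D(n) = (r+n)(r+n-1) + (-1/3)(r+n) + (-4/3).
  a_n = [-1 a_{n-1} + 1 a_{n-2}] / D(n).
Since the indicial polynomial factors as (r - r_1)(r - r_2), D(n) = (r_1 + n - r_1)(r_1 + n - r_2) = n(n + 8/3).
Evaluating step by step (a_0 = 1):
  n = 1: D(1) = 1(1 + 8/3) = 11/3; numerator = -1(1) = -1; a_1 = (-1)/(11/3) = -3/11
  n = 2: D(2) = 2(2 + 8/3) = 28/3; numerator = -1(-3/11) + 1(1) = 14/11; a_2 = (14/11)/(28/3) = 3/22
  n = 3: D(3) = 3(3 + 8/3) = 17; numerator = -1(3/22) + 1(-3/11) = -9/22; a_3 = (-9/22)/(17) = -9/374
  n = 4: D(4) = 4(4 + 8/3) = 80/3; numerator = -1(-9/374) + 1(3/22) = 30/187; a_4 = (30/187)/(80/3) = 9/1496
  n = 5: D(5) = 5(5 + 8/3) = 115/3; numerator = -1(9/1496) + 1(-9/374) = -45/1496; a_5 = (-45/1496)/(115/3) = -27/34408

r = 2; a_0 = 1; a_1 = -3/11; a_2 = 3/22; a_3 = -9/374; a_4 = 9/1496; a_5 = -27/34408


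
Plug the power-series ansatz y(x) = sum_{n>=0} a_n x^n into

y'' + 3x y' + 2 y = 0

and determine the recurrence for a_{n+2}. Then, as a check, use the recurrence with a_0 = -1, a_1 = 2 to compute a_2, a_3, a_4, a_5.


Substitute y = sum_n a_n x^n.
y''(x) has coefficient (n+2)(n+1) a_{n+2} at x^n;
3 x y'(x) has coefficient 3 n a_n at x^n (shift);
2 y(x) has coefficient 2 a_n at x^n.
Matching x^n: (n+2)(n+1) a_{n+2} + (3n + 2) a_n = 0.
Thus a_{n+2} = (-3n - 2) / ((n+1)(n+2)) * a_n.

Check with a_0 = -1, a_1 = 2 (apply the recurrence for n = 0, 1, 2, 3): a_0 = -1, a_1 = 2, a_2 = 1, a_3 = -5/3, a_4 = -2/3, a_5 = 11/12.

a_(n+2) = (-3n - 2) / ((n+1)(n+2)) * a_n; check: a_0 = -1, a_1 = 2, a_2 = 1, a_3 = -5/3, a_4 = -2/3, a_5 = 11/12


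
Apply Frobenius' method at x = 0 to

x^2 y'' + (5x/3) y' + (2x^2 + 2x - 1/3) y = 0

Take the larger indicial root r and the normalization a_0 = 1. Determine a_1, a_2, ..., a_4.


Write in Frobenius form y'' + (p(x)/x) y' + (q(x)/x^2) y = 0:
  p(x) = 5/3,  q(x) = 2x^2 + 2x - 1/3.
Indicial equation: r(r-1) + (5/3) r + (-1/3) = 0 -> roots r_1 = 1/3, r_2 = -1.
Take r = r_1 = 1/3. Let y(x) = x^r sum_{n>=0} a_n x^n with a_0 = 1.
Substitute y = x^r sum a_n x^n and match x^{r+n}. The recurrence is
  D(n) a_n + 2 a_{n-1} + 2 a_{n-2} = 0,  where D(n) = (r+n)(r+n-1) + (5/3)(r+n) + (-1/3).
  a_n = [-2 a_{n-1} - 2 a_{n-2}] / D(n).
Since the indicial polynomial factors as (r - r_1)(r - r_2), D(n) = (r_1 + n - r_1)(r_1 + n - r_2) = n(n + 4/3).
Evaluating step by step (a_0 = 1):
  n = 1: D(1) = 1(1 + 4/3) = 7/3; numerator = -2(1) = -2; a_1 = (-2)/(7/3) = -6/7
  n = 2: D(2) = 2(2 + 4/3) = 20/3; numerator = -2(-6/7) - 2(1) = -2/7; a_2 = (-2/7)/(20/3) = -3/70
  n = 3: D(3) = 3(3 + 4/3) = 13; numerator = -2(-3/70) - 2(-6/7) = 9/5; a_3 = (9/5)/(13) = 9/65
  n = 4: D(4) = 4(4 + 4/3) = 64/3; numerator = -2(9/65) - 2(-3/70) = -87/455; a_4 = (-87/455)/(64/3) = -261/29120

r = 1/3; a_0 = 1; a_1 = -6/7; a_2 = -3/70; a_3 = 9/65; a_4 = -261/29120


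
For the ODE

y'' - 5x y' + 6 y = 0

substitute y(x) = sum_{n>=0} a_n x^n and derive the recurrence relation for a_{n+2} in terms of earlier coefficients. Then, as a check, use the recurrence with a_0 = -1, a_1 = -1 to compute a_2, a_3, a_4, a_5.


Substitute y = sum_n a_n x^n.
y''(x) has coefficient (n+2)(n+1) a_{n+2} at x^n;
-5 x y'(x) has coefficient -5 n a_n at x^n (shift);
6 y(x) has coefficient 6 a_n at x^n.
Matching x^n: (n+2)(n+1) a_{n+2} + (-5n + 6) a_n = 0.
Thus a_{n+2} = (5n - 6) / ((n+1)(n+2)) * a_n.

Check with a_0 = -1, a_1 = -1 (apply the recurrence for n = 0, 1, 2, 3): a_0 = -1, a_1 = -1, a_2 = 3, a_3 = 1/6, a_4 = 1, a_5 = 3/40.

a_(n+2) = (5n - 6) / ((n+1)(n+2)) * a_n; check: a_0 = -1, a_1 = -1, a_2 = 3, a_3 = 1/6, a_4 = 1, a_5 = 3/40


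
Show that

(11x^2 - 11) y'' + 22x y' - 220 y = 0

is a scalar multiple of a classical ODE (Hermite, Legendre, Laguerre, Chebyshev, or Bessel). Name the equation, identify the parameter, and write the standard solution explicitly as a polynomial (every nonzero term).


All three coefficients share the factor -11; dividing through by -11 gives  (1 - x^2) y'' - 2x y' + 20 y = 0.
This matches the Legendre equation (1 - x^2) y'' - 2x y' + n(n+1) y = 0 (note the -2x y' term) with n(n+1) = 20, so n = 4; the polynomial solution is P_4(x).
With y = sum_k a_k x^k, matching x^k gives (k+2)(k+1) a_{k+2} = [k(k+1) - n(n+1)] a_k = (k - 4)(k + 5) a_k. The right side vanishes at k = 4, so the series with the parity of 4 terminates at degree 4.
Standard normalization (P_n(1) = 1): leading coefficient (2n)!/(2^n (n!)^2) = 40320/(16*576) = 35/8, so a_4 = 35/8. Work downward with a_k = (k+1)(k+2) a_{k+2} / ((k - 4)(k + 5)):
  a_2 = (3)(4)(35/8) / ((2 - 4)(2 + 5)) = (105/2)/(-14) = -15/4
  a_0 = (1)(2)(-15/4) / ((0 - 4)(0 + 5)) = (-15/2)/(-20) = 3/8
Hence P_4(x) = 35 x^4/8 - 15 x^2/4 + 3/8.

P_4(x); series = 35 x^4/8 - 15 x^2/4 + 3/8


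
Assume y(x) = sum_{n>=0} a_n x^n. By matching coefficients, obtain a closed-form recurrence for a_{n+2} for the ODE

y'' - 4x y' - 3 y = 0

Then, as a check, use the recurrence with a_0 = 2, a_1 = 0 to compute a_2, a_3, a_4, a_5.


Substitute y = sum_n a_n x^n.
y''(x) has coefficient (n+2)(n+1) a_{n+2} at x^n;
-4 x y'(x) has coefficient -4 n a_n at x^n (shift);
-3 y(x) has coefficient -3 a_n at x^n.
Matching x^n: (n+2)(n+1) a_{n+2} + (-4n - 3) a_n = 0.
Thus a_{n+2} = (4n + 3) / ((n+1)(n+2)) * a_n.

Check with a_0 = 2, a_1 = 0 (apply the recurrence for n = 0, 1, 2, 3): a_0 = 2, a_1 = 0, a_2 = 3, a_3 = 0, a_4 = 11/4, a_5 = 0.

a_(n+2) = (4n + 3) / ((n+1)(n+2)) * a_n; check: a_0 = 2, a_1 = 0, a_2 = 3, a_3 = 0, a_4 = 11/4, a_5 = 0


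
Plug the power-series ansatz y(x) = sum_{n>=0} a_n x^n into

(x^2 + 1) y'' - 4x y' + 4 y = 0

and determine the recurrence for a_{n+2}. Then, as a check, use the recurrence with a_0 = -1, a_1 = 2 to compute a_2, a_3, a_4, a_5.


Substitute y = sum_n a_n x^n.
(1 + 1 x^2) y'' contributes (n+2)(n+1) a_{n+2} + n(n-1) a_n at x^n.
-4 x y'(x) contributes -4 n a_n at x^n.
4 y(x) contributes 4 a_n at x^n.
Matching x^n: (n+2)(n+1) a_{n+2} + (n(n-1) - 4 n + 4) a_n = 0.
Thus a_{n+2} = (-n(n-1) + 4 n - 4) / ((n+1)(n+2)) * a_n.

Check with a_0 = -1, a_1 = 2 (apply the recurrence for n = 0, 1, 2, 3): a_0 = -1, a_1 = 2, a_2 = 2, a_3 = 0, a_4 = 1/3, a_5 = 0.

a_(n+2) = (-n(n-1) + 4 n - 4) / ((n+1)(n+2)) * a_n; check: a_0 = -1, a_1 = 2, a_2 = 2, a_3 = 0, a_4 = 1/3, a_5 = 0


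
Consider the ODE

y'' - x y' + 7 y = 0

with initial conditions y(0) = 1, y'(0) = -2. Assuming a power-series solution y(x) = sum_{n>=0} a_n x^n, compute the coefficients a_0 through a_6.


Ansatz: y(x) = sum_{n>=0} a_n x^n, so y'(x) = sum_{n>=1} n a_n x^(n-1) and y''(x) = sum_{n>=2} n(n-1) a_n x^(n-2).
Substitute into P(x) y'' + Q(x) y' + R(x) y = 0 with P(x) = 1, Q(x) = -x, R(x) = 7, and match powers of x.
Initial conditions: a_0 = 1, a_1 = -2.
Setting the coefficient of each power of x to zero and solving order by order (substituting the coefficients already found):
  x^0: 2 a_2 + 7 a_0 = 0  ->  2 a_2 = -7 a_0 = -7  ->  a_2 = -7/2
  x^1: 6 a_3 + 6 a_1 = 0  ->  6 a_3 = -6 a_1 = 12  ->  a_3 = 2
  x^2: 12 a_4 + 5 a_2 = 0  ->  12 a_4 = -5 a_2 = 35/2  ->  a_4 = 35/24
  x^3: 20 a_5 + 4 a_3 = 0  ->  20 a_5 = -4 a_3 = -8  ->  a_5 = -2/5
  x^4: 30 a_6 + 3 a_4 = 0  ->  30 a_6 = -3 a_4 = -35/8  ->  a_6 = -7/48
Truncated series: y(x) = 1 - 2 x - (7/2) x^2 + 2 x^3 + (35/24) x^4 - (2/5) x^5 - (7/48) x^6 + O(x^7).

a_0 = 1; a_1 = -2; a_2 = -7/2; a_3 = 2; a_4 = 35/24; a_5 = -2/5; a_6 = -7/48


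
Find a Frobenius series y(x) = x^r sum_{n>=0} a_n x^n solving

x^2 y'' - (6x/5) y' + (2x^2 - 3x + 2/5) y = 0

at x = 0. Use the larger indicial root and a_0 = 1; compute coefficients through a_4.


Write in Frobenius form y'' + (p(x)/x) y' + (q(x)/x^2) y = 0:
  p(x) = -6/5,  q(x) = 2x^2 - 3x + 2/5.
Indicial equation: r(r-1) + (-6/5) r + (2/5) = 0 -> roots r_1 = 2, r_2 = 1/5.
Take r = r_1 = 2. Let y(x) = x^r sum_{n>=0} a_n x^n with a_0 = 1.
Substitute y = x^r sum a_n x^n and match x^{r+n}. The recurrence is
  D(n) a_n - 3 a_{n-1} + 2 a_{n-2} = 0,  where D(n) = (r+n)(r+n-1) + (-6/5)(r+n) + (2/5).
  a_n = [3 a_{n-1} - 2 a_{n-2}] / D(n).
Since the indicial polynomial factors as (r - r_1)(r - r_2), D(n) = (r_1 + n - r_1)(r_1 + n - r_2) = n(n + 9/5).
Evaluating step by step (a_0 = 1):
  n = 1: D(1) = 1(1 + 9/5) = 14/5; numerator = 3(1) = 3; a_1 = (3)/(14/5) = 15/14
  n = 2: D(2) = 2(2 + 9/5) = 38/5; numerator = 3(15/14) - 2(1) = 17/14; a_2 = (17/14)/(38/5) = 85/532
  n = 3: D(3) = 3(3 + 9/5) = 72/5; numerator = 3(85/532) - 2(15/14) = -885/532; a_3 = (-885/532)/(72/5) = -1475/12768
  n = 4: D(4) = 4(4 + 9/5) = 116/5; numerator = 3(-1475/12768) - 2(85/532) = -405/608; a_4 = (-405/608)/(116/5) = -2025/70528

r = 2; a_0 = 1; a_1 = 15/14; a_2 = 85/532; a_3 = -1475/12768; a_4 = -2025/70528


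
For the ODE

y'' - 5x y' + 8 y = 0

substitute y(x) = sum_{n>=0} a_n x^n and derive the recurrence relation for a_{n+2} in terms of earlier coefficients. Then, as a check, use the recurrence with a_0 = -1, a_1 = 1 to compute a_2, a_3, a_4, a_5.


Substitute y = sum_n a_n x^n.
y''(x) has coefficient (n+2)(n+1) a_{n+2} at x^n;
-5 x y'(x) has coefficient -5 n a_n at x^n (shift);
8 y(x) has coefficient 8 a_n at x^n.
Matching x^n: (n+2)(n+1) a_{n+2} + (-5n + 8) a_n = 0.
Thus a_{n+2} = (5n - 8) / ((n+1)(n+2)) * a_n.

Check with a_0 = -1, a_1 = 1 (apply the recurrence for n = 0, 1, 2, 3): a_0 = -1, a_1 = 1, a_2 = 4, a_3 = -1/2, a_4 = 2/3, a_5 = -7/40.

a_(n+2) = (5n - 8) / ((n+1)(n+2)) * a_n; check: a_0 = -1, a_1 = 1, a_2 = 4, a_3 = -1/2, a_4 = 2/3, a_5 = -7/40


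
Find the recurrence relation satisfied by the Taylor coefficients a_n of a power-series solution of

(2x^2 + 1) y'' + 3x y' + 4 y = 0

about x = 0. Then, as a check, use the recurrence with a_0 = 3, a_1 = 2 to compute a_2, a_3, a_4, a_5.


Substitute y = sum_n a_n x^n.
(1 + 2 x^2) y'' contributes (n+2)(n+1) a_{n+2} + 2 n(n-1) a_n at x^n.
3 x y'(x) contributes 3 n a_n at x^n.
4 y(x) contributes 4 a_n at x^n.
Matching x^n: (n+2)(n+1) a_{n+2} + (2 n(n-1) + 3 n + 4) a_n = 0.
Thus a_{n+2} = (-2 n(n-1) - 3 n - 4) / ((n+1)(n+2)) * a_n.

Check with a_0 = 3, a_1 = 2 (apply the recurrence for n = 0, 1, 2, 3): a_0 = 3, a_1 = 2, a_2 = -6, a_3 = -7/3, a_4 = 7, a_5 = 35/12.

a_(n+2) = (-2 n(n-1) - 3 n - 4) / ((n+1)(n+2)) * a_n; check: a_0 = 3, a_1 = 2, a_2 = -6, a_3 = -7/3, a_4 = 7, a_5 = 35/12


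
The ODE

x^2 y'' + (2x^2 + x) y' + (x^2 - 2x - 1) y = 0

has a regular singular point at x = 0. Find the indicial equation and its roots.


Divide by x^2 to reach normal form y'' + P_1(x) y' + P_2(x) y = 0 with P_1(x) = 2 + 1/x and P_2(x) = 1 - 2/x - 1/x^2.
x = 0 is a singular point because the y'-coefficient 2 + 1/x has a pole at x = 0 and the y-coefficient 1 - 2/x - 1/x^2 has a pole at x = 0.
It is a regular singular point because x P_1(x) = p(x) = 2x + 1 and x^2 P_2(x) = q(x) = x^2 - 2x - 1 are polynomials, hence analytic at x = 0.
p(0) = 1,  q(0) = -1.
Indicial equation: r(r-1) + p(0) r + q(0) = 0, i.e. r^2 + (p(0) - 1) r + q(0) = 0, i.e. r^2 - 1 = 0.
Discriminant: (0)^2 - 4(-1) = 4, so r = (0 ± 2)/2.
Solving: r_1 = 1, r_2 = -1.

indicial: r^2 - 1 = 0; roots r_1 = 1, r_2 = -1


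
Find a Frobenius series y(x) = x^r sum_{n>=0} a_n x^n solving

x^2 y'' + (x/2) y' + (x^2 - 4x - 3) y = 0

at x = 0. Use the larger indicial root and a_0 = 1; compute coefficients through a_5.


Write in Frobenius form y'' + (p(x)/x) y' + (q(x)/x^2) y = 0:
  p(x) = 1/2,  q(x) = x^2 - 4x - 3.
Indicial equation: r(r-1) + (1/2) r + (-3) = 0 -> roots r_1 = 2, r_2 = -3/2.
Take r = r_1 = 2. Let y(x) = x^r sum_{n>=0} a_n x^n with a_0 = 1.
Substitute y = x^r sum a_n x^n and match x^{r+n}. The recurrence is
  D(n) a_n - 4 a_{n-1} + 1 a_{n-2} = 0,  where D(n) = (r+n)(r+n-1) + (1/2)(r+n) + (-3).
  a_n = [4 a_{n-1} - 1 a_{n-2}] / D(n).
Since the indicial polynomial factors as (r - r_1)(r - r_2), D(n) = (r_1 + n - r_1)(r_1 + n - r_2) = n(n + 7/2).
Evaluating step by step (a_0 = 1):
  n = 1: D(1) = 1(1 + 7/2) = 9/2; numerator = 4(1) = 4; a_1 = (4)/(9/2) = 8/9
  n = 2: D(2) = 2(2 + 7/2) = 11; numerator = 4(8/9) - 1(1) = 23/9; a_2 = (23/9)/(11) = 23/99
  n = 3: D(3) = 3(3 + 7/2) = 39/2; numerator = 4(23/99) - 1(8/9) = 4/99; a_3 = (4/99)/(39/2) = 8/3861
  n = 4: D(4) = 4(4 + 7/2) = 30; numerator = 4(8/3861) - 1(23/99) = -865/3861; a_4 = (-865/3861)/(30) = -173/23166
  n = 5: D(5) = 5(5 + 7/2) = 85/2; numerator = 4(-173/23166) - 1(8/3861) = -370/11583; a_5 = (-370/11583)/(85/2) = -148/196911

r = 2; a_0 = 1; a_1 = 8/9; a_2 = 23/99; a_3 = 8/3861; a_4 = -173/23166; a_5 = -148/196911


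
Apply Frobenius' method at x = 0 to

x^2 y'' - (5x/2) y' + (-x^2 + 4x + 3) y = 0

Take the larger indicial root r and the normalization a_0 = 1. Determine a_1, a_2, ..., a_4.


Write in Frobenius form y'' + (p(x)/x) y' + (q(x)/x^2) y = 0:
  p(x) = -5/2,  q(x) = -x^2 + 4x + 3.
Indicial equation: r(r-1) + (-5/2) r + (3) = 0 -> roots r_1 = 2, r_2 = 3/2.
Take r = r_1 = 2. Let y(x) = x^r sum_{n>=0} a_n x^n with a_0 = 1.
Substitute y = x^r sum a_n x^n and match x^{r+n}. The recurrence is
  D(n) a_n + 4 a_{n-1} - 1 a_{n-2} = 0,  where D(n) = (r+n)(r+n-1) + (-5/2)(r+n) + (3).
  a_n = [-4 a_{n-1} + 1 a_{n-2}] / D(n).
Since the indicial polynomial factors as (r - r_1)(r - r_2), D(n) = (r_1 + n - r_1)(r_1 + n - r_2) = n(n + 1/2).
Evaluating step by step (a_0 = 1):
  n = 1: D(1) = 1(1 + 1/2) = 3/2; numerator = -4(1) = -4; a_1 = (-4)/(3/2) = -8/3
  n = 2: D(2) = 2(2 + 1/2) = 5; numerator = -4(-8/3) + 1(1) = 35/3; a_2 = (35/3)/(5) = 7/3
  n = 3: D(3) = 3(3 + 1/2) = 21/2; numerator = -4(7/3) + 1(-8/3) = -12; a_3 = (-12)/(21/2) = -8/7
  n = 4: D(4) = 4(4 + 1/2) = 18; numerator = -4(-8/7) + 1(7/3) = 145/21; a_4 = (145/21)/(18) = 145/378

r = 2; a_0 = 1; a_1 = -8/3; a_2 = 7/3; a_3 = -8/7; a_4 = 145/378
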